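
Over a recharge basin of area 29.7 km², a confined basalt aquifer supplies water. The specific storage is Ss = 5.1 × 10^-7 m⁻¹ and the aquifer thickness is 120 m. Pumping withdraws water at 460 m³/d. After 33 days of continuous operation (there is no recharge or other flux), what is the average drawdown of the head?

S = Ss × b = 5.1 × 10^-7 m⁻¹ × 120 m = 6.12 × 10^-5
A = 29.7 km² = 2.97 × 10^7 m²
ΔV = Q × t = 460 m³/d × 33 d = 15180 m³
Δh = ΔV / (S × A) = 15180 / (6.12 × 10^-5 × 2.97 × 10^7) = 8.351 m

Δh ≈ 8.35 m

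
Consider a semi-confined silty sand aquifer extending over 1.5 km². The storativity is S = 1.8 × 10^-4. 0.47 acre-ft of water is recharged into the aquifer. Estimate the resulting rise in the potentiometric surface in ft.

A = 1.5 km² = 1.5 × 10^6 m²
ΔV = 0.47 acre-ft = 579.7 m³
Δh = ΔV / (S × A) = 579.7 m³ / (1.8 × 10^-4 × 1.5 × 10^6 m²) = 2.147 m
Δh = 2.147 m = 7.045 ft

Δh ≈ 7.04 ft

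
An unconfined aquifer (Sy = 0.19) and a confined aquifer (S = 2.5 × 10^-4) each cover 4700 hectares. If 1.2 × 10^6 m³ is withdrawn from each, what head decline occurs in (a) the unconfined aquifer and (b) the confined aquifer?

A = 4700 hectares = 4.7 × 10^7 m²
Unconfined: Δh_u = ΔV/(Sy·A) = 1.2 × 10^6/(0.19 × 4.7 × 10^7) = 0.1344 m
Confined: Δh_c = ΔV/(S·A) = 1.2 × 10^6/(2.5 × 10^-4 × 4.7 × 10^7) = 102.1 m

Δh_u ≈ 0.134 m; Δh_c ≈ 102 m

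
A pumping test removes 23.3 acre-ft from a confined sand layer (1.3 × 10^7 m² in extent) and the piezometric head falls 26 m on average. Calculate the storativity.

ΔV = 23.3 acre-ft = 28740 m³
S = ΔV / (A × Δh) = 28740 m³ / (1.3 × 10^7 m² × 26 m) = 8.503 × 10^-5

S ≈ 8.5 × 10^-5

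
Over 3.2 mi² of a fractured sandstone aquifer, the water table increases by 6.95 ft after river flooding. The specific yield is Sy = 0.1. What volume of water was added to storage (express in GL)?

ΔV ≈ 1.76 GL

A = 3.2 mi² = 8.288 × 10^6 m²
Δh = 6.95 ft = 2.118 m
ΔV = Sy × A × Δh = 0.1 × 8.288 × 10^6 m² × 2.118 m = 1.756 × 10^6 m³
ΔV = 1.756 × 10^6 m³ = 1.756 GL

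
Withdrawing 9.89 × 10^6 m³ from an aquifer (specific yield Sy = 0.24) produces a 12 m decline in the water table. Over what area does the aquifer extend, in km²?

A = ΔV / (Sy × Δh) = 9.89 × 10^6 / (0.24 × 12) = 3.434 × 10^6 m²
A = 3.434 × 10^6 m² = 3.434 km²

A ≈ 3.43 km²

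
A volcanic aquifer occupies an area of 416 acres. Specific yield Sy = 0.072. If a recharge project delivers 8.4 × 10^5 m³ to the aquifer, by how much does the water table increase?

A = 416 acres = 1.683 × 10^6 m²
Δh = ΔV / (Sy × A) = 8.4 × 10^5 m³ / (0.072 × 1.683 × 10^6 m²) = 6.93 m

Δh ≈ 6.93 m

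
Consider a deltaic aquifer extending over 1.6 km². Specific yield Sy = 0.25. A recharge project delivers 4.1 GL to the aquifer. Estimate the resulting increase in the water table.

Δh ≈ 10.2 m

A = 1.6 km² = 1.6 × 10^6 m²
ΔV = 4.1 GL = 4.1 × 10^6 m³
Δh = ΔV / (Sy × A) = 4.1 × 10^6 m³ / (0.25 × 1.6 × 10^6 m²) = 10.25 m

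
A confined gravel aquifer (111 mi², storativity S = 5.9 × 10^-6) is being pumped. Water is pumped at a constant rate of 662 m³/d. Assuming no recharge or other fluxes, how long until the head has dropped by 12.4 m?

A = 111 mi² = 2.875 × 10^8 m²
ΔV = S × A × Δh = 5.9 × 10^-6 × 2.875 × 10^8 × 12.4 = 21030 m³
t = ΔV / Q = 21030 m³ / 662 m³/d = 31.77 d

t ≈ 31.8 days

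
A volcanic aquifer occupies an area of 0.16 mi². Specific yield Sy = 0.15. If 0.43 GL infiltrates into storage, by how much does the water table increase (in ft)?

A = 0.16 mi² = 4.144 × 10^5 m²
ΔV = 0.43 GL = 4.3 × 10^5 m³
Δh = ΔV / (Sy × A) = 4.3 × 10^5 m³ / (0.15 × 4.144 × 10^5 m²) = 6.918 m
Δh = 6.918 m = 22.7 ft

Δh ≈ 22.7 ft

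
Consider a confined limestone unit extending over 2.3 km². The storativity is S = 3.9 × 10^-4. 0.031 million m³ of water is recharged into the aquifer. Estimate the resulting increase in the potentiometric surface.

Δh ≈ 34.6 m

A = 2.3 km² = 2.3 × 10^6 m²
ΔV = 0.031 million m³ = 31000 m³
Δh = ΔV / (S × A) = 31000 m³ / (3.9 × 10^-4 × 2.3 × 10^6 m²) = 34.56 m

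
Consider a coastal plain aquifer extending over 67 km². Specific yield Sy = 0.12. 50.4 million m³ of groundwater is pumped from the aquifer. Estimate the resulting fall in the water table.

Δh ≈ 6.27 m

A = 67 km² = 6.7 × 10^7 m²
ΔV = 50.4 million m³ = 5.04 × 10^7 m³
Δh = ΔV / (Sy × A) = 5.04 × 10^7 m³ / (0.12 × 6.7 × 10^7 m²) = 6.269 m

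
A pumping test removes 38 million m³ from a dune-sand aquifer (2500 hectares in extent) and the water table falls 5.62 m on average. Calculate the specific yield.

Sy ≈ 0.27

A = 2500 hectares = 2.5 × 10^7 m²
ΔV = 38 million m³ = 3.8 × 10^7 m³
Sy = ΔV / (A × Δh) = 3.8 × 10^7 m³ / (2.5 × 10^7 m² × 5.62 m) = 0.2705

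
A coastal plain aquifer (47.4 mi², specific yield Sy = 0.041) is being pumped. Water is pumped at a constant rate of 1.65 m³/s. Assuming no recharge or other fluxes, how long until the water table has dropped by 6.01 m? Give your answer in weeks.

t ≈ 30.3 weeks

A = 47.4 mi² = 1.228 × 10^8 m²
ΔV = Sy × A × Δh = 0.041 × 1.228 × 10^8 × 6.01 = 3.025 × 10^7 m³
Q = 1.65 m³/s = 1.426 × 10^5 m³/d
t = ΔV / Q = 3.025 × 10^7 m³ / 1.426 × 10^5 m³/d = 212.2 d
t = 212.2 d ≈ 30.31 weeks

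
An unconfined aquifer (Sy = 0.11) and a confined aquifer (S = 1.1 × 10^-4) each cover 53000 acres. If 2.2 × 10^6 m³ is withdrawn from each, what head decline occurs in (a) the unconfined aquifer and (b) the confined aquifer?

Δh_u ≈ 0.0932 m; Δh_c ≈ 93.2 m

A = 53000 acres = 2.145 × 10^8 m²
Unconfined: Δh_u = ΔV/(Sy·A) = 2.2 × 10^6/(0.11 × 2.145 × 10^8) = 0.09325 m
Confined: Δh_c = ΔV/(S·A) = 2.2 × 10^6/(1.1 × 10^-4 × 2.145 × 10^8) = 93.25 m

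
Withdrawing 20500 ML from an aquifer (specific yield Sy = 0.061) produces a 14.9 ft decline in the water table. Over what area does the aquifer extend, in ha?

A ≈ 7400 ha

Δh = 14.9 ft = 4.542 m
ΔV = 20500 ML = 2.05 × 10^7 m³
A = ΔV / (Sy × Δh) = 2.05 × 10^7 / (0.061 × 4.542) = 7.4 × 10^7 m²
A = 7.4 × 10^7 m² = 7400 ha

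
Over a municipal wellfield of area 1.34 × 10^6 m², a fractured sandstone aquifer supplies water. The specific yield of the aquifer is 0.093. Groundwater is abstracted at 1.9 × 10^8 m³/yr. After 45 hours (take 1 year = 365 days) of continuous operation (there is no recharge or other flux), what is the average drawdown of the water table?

Δh ≈ 7.83 m

Q = 1.9 × 10^8 m³/yr = 5.205 × 10^5 m³/d
t = 45 hours = 1.875 d
ΔV = Q × t = 5.205 × 10^5 m³/d × 1.875 d = 9.76 × 10^5 m³
Δh = ΔV / (Sy × A) = 9.76 × 10^5 / (0.093 × 1.34 × 10^6) = 7.832 m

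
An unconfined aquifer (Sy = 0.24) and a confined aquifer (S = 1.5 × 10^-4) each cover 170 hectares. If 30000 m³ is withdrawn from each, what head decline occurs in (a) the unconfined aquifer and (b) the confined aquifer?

Δh_u ≈ 0.0735 m; Δh_c ≈ 118 m

A = 170 hectares = 1.7 × 10^6 m²
Unconfined: Δh_u = ΔV/(Sy·A) = 30000/(0.24 × 1.7 × 10^6) = 0.07353 m
Confined: Δh_c = ΔV/(S·A) = 30000/(1.5 × 10^-4 × 1.7 × 10^6) = 117.6 m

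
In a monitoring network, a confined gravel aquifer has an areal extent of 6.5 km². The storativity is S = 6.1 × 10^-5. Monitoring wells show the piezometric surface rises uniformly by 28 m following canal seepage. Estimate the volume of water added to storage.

ΔV ≈ 11100 m³

A = 6.5 km² = 6.5 × 10^6 m²
ΔV = S × A × Δh = 6.1 × 10^-5 × 6.5 × 10^6 m² × 28 m = 11100 m³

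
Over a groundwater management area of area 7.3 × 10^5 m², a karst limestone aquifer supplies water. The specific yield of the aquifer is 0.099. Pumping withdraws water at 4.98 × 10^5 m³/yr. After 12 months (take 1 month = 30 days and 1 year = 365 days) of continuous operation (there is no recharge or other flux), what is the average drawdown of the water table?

Q = 4.98 × 10^5 m³/yr = 1364 m³/d
t = 12 months = 360 d
ΔV = Q × t = 1364 m³/d × 360 d = 4.912 × 10^5 m³
Δh = ΔV / (Sy × A) = 4.912 × 10^5 / (0.099 × 7.3 × 10^5) = 6.796 m

Δh ≈ 6.8 m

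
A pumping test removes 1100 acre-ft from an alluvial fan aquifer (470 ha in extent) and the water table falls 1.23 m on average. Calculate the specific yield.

A = 470 ha = 4.7 × 10^6 m²
ΔV = 1100 acre-ft = 1.357 × 10^6 m³
Sy = ΔV / (A × Δh) = 1.357 × 10^6 m³ / (4.7 × 10^6 m² × 1.23 m) = 0.2347

Sy ≈ 0.23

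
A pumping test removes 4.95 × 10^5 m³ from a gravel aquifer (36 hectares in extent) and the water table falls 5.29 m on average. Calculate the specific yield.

Sy ≈ 0.26

A = 36 hectares = 3.6 × 10^5 m²
Sy = ΔV / (A × Δh) = 4.95 × 10^5 m³ / (3.6 × 10^5 m² × 5.29 m) = 0.2599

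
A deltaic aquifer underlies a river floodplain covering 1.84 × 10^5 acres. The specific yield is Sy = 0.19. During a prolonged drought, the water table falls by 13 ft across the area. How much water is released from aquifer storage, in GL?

ΔV ≈ 561 GL

A = 1.84 × 10^5 acres = 7.446 × 10^8 m²
Δh = 13 ft = 3.962 m
ΔV = Sy × A × Δh = 0.19 × 7.446 × 10^8 m² × 3.962 m = 5.606 × 10^8 m³
ΔV = 5.606 × 10^8 m³ = 560.6 GL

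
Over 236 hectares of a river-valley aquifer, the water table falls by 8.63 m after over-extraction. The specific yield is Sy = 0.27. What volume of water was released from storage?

ΔV ≈ 5.5 × 10^6 m³

A = 236 hectares = 2.36 × 10^6 m²
ΔV = Sy × A × Δh = 0.27 × 2.36 × 10^6 m² × 8.63 m = 5.499 × 10^6 m³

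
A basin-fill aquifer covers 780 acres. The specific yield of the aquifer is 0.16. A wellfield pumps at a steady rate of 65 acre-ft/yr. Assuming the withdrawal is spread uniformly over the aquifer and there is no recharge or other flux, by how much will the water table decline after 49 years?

A = 780 acres = 3.157 × 10^6 m²
Q = 65 acre-ft/yr = 219.7 m³/d
t = 49 years = 17880 d
ΔV = Q × t = 219.7 m³/d × 17880 d = 3.929 × 10^6 m³
Δh = ΔV / (Sy × A) = 3.929 × 10^6 / (0.16 × 3.157 × 10^6) = 7.779 m

Δh ≈ 7.78 m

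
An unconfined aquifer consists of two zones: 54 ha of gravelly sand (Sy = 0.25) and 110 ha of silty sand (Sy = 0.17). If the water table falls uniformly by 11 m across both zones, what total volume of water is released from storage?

A₁ = 54 ha = 5.4 × 10^5 m²; A₂ = 110 ha = 1.1 × 10^6 m²
ΔV₁ = 0.25 × 5.4 × 10^5 × 11 = 1.485 × 10^6 m³
ΔV₂ = 0.17 × 1.1 × 10^6 × 11 = 2.057 × 10^6 m³
ΔV = ΔV₁ + ΔV₂ = 3.542 × 10^6 m³

ΔV ≈ 3.54 × 10^6 m³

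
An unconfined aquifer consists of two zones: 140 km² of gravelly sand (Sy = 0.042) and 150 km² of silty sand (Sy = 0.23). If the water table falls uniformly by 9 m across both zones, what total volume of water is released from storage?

ΔV ≈ 3.63 × 10^8 m³

A₁ = 140 km² = 1.4 × 10^8 m²; A₂ = 150 km² = 1.5 × 10^8 m²
ΔV₁ = 0.042 × 1.4 × 10^8 × 9 = 5.292 × 10^7 m³
ΔV₂ = 0.23 × 1.5 × 10^8 × 9 = 3.105 × 10^8 m³
ΔV = ΔV₁ + ΔV₂ = 3.634 × 10^8 m³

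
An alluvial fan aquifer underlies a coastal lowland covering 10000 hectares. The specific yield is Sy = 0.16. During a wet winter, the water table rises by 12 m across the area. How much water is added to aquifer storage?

ΔV ≈ 1.92 × 10^8 m³

A = 10000 hectares = 1 × 10^8 m²
ΔV = Sy × A × Δh = 0.16 × 1 × 10^8 m² × 12 m = 1.92 × 10^8 m³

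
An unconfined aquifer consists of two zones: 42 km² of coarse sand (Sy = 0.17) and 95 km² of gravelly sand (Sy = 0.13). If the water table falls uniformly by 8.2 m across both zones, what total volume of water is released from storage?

ΔV ≈ 1.6 × 10^8 m³

A₁ = 42 km² = 4.2 × 10^7 m²; A₂ = 95 km² = 9.5 × 10^7 m²
ΔV₁ = 0.17 × 4.2 × 10^7 × 8.2 = 5.855 × 10^7 m³
ΔV₂ = 0.13 × 9.5 × 10^7 × 8.2 = 1.013 × 10^8 m³
ΔV = ΔV₁ + ΔV₂ = 1.598 × 10^8 m³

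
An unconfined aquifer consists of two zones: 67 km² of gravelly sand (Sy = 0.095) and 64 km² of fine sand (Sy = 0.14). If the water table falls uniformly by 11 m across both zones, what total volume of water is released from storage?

ΔV ≈ 1.69 × 10^8 m³

A₁ = 67 km² = 6.7 × 10^7 m²; A₂ = 64 km² = 6.4 × 10^7 m²
ΔV₁ = 0.095 × 6.7 × 10^7 × 11 = 7.002 × 10^7 m³
ΔV₂ = 0.14 × 6.4 × 10^7 × 11 = 9.856 × 10^7 m³
ΔV = ΔV₁ + ΔV₂ = 1.686 × 10^8 m³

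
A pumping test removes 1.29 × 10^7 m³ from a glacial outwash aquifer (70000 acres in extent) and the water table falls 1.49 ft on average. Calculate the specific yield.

Sy ≈ 0.1

A = 70000 acres = 2.833 × 10^8 m²
Δh = 1.49 ft = 0.4542 m
Sy = ΔV / (A × Δh) = 1.29 × 10^7 m³ / (2.833 × 10^8 m² × 0.4542 m) = 0.1003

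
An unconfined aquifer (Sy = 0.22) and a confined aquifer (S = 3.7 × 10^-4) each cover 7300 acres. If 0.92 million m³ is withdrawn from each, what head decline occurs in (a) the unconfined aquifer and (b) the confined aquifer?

A = 7300 acres = 2.954 × 10^7 m²
ΔV = 0.92 million m³ = 9.2 × 10^5 m³
Unconfined: Δh_u = ΔV/(Sy·A) = 9.2 × 10^5/(0.22 × 2.954 × 10^7) = 0.1416 m
Confined: Δh_c = ΔV/(S·A) = 9.2 × 10^5/(3.7 × 10^-4 × 2.954 × 10^7) = 84.17 m

Δh_u ≈ 0.142 m; Δh_c ≈ 84.2 m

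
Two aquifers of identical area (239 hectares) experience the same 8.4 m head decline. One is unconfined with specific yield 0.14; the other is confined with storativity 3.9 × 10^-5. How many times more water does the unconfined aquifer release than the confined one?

ΔV_u / ΔV_c ≈ 3590

A = 239 hectares = 2.39 × 10^6 m²
Unconfined: ΔV_u = Sy × A × Δh = 0.14 × 2.39 × 10^6 × 8.4 = 2.811 × 10^6 m³
Confined: ΔV_c = S × A × Δh = 3.9 × 10^-5 × 2.39 × 10^6 × 8.4 = 783 m³
Ratio = ΔV_u / ΔV_c = Sy / S = 0.14 / 3.9 × 10^-5 = 3590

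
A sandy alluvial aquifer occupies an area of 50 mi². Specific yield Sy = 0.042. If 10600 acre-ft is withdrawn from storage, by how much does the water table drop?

A = 50 mi² = 1.295 × 10^8 m²
ΔV = 10600 acre-ft = 1.307 × 10^7 m³
Δh = ΔV / (Sy × A) = 1.307 × 10^7 m³ / (0.042 × 1.295 × 10^8 m²) = 2.404 m

Δh ≈ 2.4 m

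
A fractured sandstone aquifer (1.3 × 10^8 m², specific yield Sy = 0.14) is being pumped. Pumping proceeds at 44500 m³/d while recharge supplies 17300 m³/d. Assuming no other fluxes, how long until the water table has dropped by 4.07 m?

t ≈ 2720 days

ΔV = Sy × A × Δh = 0.14 × 1.3 × 10^8 × 4.07 = 7.407 × 10^7 m³
Net withdrawal = 44500 − 17300 = 27200 m³/d
t = ΔV / Q = 7.407 × 10^7 m³ / 27200 m³/d = 2723 d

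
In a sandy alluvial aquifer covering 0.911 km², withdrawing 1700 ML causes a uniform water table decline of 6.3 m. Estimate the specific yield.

Sy ≈ 0.3

A = 0.911 km² = 9.11 × 10^5 m²
ΔV = 1700 ML = 1.7 × 10^6 m³
Sy = ΔV / (A × Δh) = 1.7 × 10^6 m³ / (9.11 × 10^5 m² × 6.3 m) = 0.2962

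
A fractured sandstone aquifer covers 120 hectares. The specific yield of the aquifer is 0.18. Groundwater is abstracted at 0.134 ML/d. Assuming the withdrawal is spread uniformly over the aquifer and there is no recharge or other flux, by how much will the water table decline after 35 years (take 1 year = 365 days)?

Δh ≈ 7.93 m

A = 120 hectares = 1.2 × 10^6 m²
Q = 0.134 ML/d = 134 m³/d
t = 35 years = 12780 d
ΔV = Q × t = 134 m³/d × 12780 d = 1.712 × 10^6 m³
Δh = ΔV / (Sy × A) = 1.712 × 10^6 / (0.18 × 1.2 × 10^6) = 7.925 m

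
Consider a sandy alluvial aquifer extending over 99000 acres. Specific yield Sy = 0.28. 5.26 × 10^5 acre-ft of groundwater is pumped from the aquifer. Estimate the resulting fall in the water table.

Δh ≈ 5.78 m

A = 99000 acres = 4.006 × 10^8 m²
ΔV = 5.26 × 10^5 acre-ft = 6.488 × 10^8 m³
Δh = ΔV / (Sy × A) = 6.488 × 10^8 m³ / (0.28 × 4.006 × 10^8 m²) = 5.784 m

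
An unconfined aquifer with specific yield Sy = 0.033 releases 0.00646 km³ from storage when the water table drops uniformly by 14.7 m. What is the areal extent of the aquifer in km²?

A ≈ 13.3 km²

ΔV = 0.00646 km³ = 6.46 × 10^6 m³
A = ΔV / (Sy × Δh) = 6.46 × 10^6 / (0.033 × 14.7) = 1.332 × 10^7 m²
A = 1.332 × 10^7 m² = 13.32 km²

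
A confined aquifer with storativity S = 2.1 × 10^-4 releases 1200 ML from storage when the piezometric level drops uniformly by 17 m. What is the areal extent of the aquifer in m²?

ΔV = 1200 ML = 1.2 × 10^6 m³
A = ΔV / (S × Δh) = 1.2 × 10^6 / (2.1 × 10^-4 × 17) = 3.361 × 10^8 m²

A ≈ 3.36 × 10^8 m²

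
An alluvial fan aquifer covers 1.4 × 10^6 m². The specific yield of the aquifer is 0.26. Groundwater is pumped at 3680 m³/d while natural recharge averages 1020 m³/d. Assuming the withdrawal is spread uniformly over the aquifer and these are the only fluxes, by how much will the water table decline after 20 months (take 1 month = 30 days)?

Δh ≈ 4.38 m

Net abstraction = 3680 − 1020 = 2660 m³/d
t = 20 months = 600 d
ΔV = Q × t = 2660 m³/d × 600 d = 1.596 × 10^6 m³
Δh = ΔV / (Sy × A) = 1.596 × 10^6 / (0.26 × 1.4 × 10^6) = 4.385 m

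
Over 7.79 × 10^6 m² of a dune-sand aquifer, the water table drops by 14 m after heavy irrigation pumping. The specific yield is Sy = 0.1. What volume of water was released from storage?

ΔV ≈ 1.09 × 10^7 m³

ΔV = Sy × A × Δh = 0.1 × 7.79 × 10^6 m² × 14 m = 1.091 × 10^7 m³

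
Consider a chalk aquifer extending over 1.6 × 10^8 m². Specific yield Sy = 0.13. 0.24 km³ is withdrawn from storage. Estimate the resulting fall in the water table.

ΔV = 0.24 km³ = 2.4 × 10^8 m³
Δh = ΔV / (Sy × A) = 2.4 × 10^8 m³ / (0.13 × 1.6 × 10^8 m²) = 11.54 m

Δh ≈ 11.5 m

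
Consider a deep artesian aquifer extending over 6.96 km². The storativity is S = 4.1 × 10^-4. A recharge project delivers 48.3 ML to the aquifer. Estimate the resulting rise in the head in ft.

Δh ≈ 55.5 ft

A = 6.96 km² = 6.96 × 10^6 m²
ΔV = 48.3 ML = 48300 m³
Δh = ΔV / (S × A) = 48300 m³ / (4.1 × 10^-4 × 6.96 × 10^6 m²) = 16.93 m
Δh = 16.93 m = 55.53 ft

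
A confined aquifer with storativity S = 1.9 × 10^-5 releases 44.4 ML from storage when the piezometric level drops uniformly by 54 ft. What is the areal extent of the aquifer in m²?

A ≈ 1.42 × 10^8 m²

Δh = 54 ft = 16.46 m
ΔV = 44.4 ML = 44400 m³
A = ΔV / (S × Δh) = 44400 / (1.9 × 10^-5 × 16.46) = 1.42 × 10^8 m²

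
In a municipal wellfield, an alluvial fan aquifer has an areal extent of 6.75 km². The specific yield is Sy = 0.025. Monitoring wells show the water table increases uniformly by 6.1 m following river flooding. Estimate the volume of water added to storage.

ΔV ≈ 1.03 × 10^6 m³

A = 6.75 km² = 6.75 × 10^6 m²
ΔV = Sy × A × Δh = 0.025 × 6.75 × 10^6 m² × 6.1 m = 1.029 × 10^6 m³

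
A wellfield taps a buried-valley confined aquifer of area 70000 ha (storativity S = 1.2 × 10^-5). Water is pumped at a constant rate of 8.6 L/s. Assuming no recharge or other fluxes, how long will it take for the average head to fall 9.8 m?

t ≈ 111 days

A = 70000 ha = 7 × 10^8 m²
ΔV = S × A × Δh = 1.2 × 10^-5 × 7 × 10^8 × 9.8 = 82320 m³
Q = 8.6 L/s = 743 m³/d
t = ΔV / Q = 82320 m³ / 743 m³/d = 110.8 d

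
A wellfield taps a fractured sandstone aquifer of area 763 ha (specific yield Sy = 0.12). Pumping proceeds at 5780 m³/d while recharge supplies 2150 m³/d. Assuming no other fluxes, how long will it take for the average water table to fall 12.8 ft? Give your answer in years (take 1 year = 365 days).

t ≈ 2.7 years

A = 763 ha = 7.63 × 10^6 m²
Δh = 12.8 ft = 3.901 m
ΔV = Sy × A × Δh = 0.12 × 7.63 × 10^6 × 3.901 = 3.572 × 10^6 m³
Net withdrawal = 5780 − 2150 = 3630 m³/d
t = ΔV / Q = 3.572 × 10^6 m³ / 3630 m³/d = 984.1 d
t = 984.1 d ≈ 2.696 years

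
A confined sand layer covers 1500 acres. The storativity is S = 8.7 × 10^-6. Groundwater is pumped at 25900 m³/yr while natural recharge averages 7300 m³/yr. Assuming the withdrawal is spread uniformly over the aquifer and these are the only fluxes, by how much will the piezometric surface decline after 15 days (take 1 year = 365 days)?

A = 1500 acres = 6.07 × 10^6 m²
Net abstraction = 25900 − 7300 = 18600 m³/yr
Q_net = 18600 m³/yr = 50.96 m³/d
ΔV = Q × t = 50.96 m³/d × 15 d = 764.4 m³
Δh = ΔV / (S × A) = 764.4 / (8.7 × 10^-6 × 6.07 × 10^6) = 14.47 m

Δh ≈ 14.5 m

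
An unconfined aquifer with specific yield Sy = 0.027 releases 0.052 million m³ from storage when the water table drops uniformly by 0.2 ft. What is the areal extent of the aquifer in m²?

Δh = 0.2 ft = 0.06096 m
ΔV = 0.052 million m³ = 52000 m³
A = ΔV / (Sy × Δh) = 52000 / (0.027 × 0.06096) = 3.159 × 10^7 m²

A ≈ 3.16 × 10^7 m²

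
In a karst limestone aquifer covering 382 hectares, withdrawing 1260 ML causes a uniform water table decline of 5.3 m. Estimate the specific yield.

Sy ≈ 0.062

A = 382 hectares = 3.82 × 10^6 m²
ΔV = 1260 ML = 1.26 × 10^6 m³
Sy = ΔV / (A × Δh) = 1.26 × 10^6 m³ / (3.82 × 10^6 m² × 5.3 m) = 0.06223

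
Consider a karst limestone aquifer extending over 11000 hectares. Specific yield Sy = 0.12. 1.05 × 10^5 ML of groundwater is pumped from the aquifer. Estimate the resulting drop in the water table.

A = 11000 hectares = 1.1 × 10^8 m²
ΔV = 1.05 × 10^5 ML = 1.05 × 10^8 m³
Δh = ΔV / (Sy × A) = 1.05 × 10^8 m³ / (0.12 × 1.1 × 10^8 m²) = 7.955 m

Δh ≈ 7.95 m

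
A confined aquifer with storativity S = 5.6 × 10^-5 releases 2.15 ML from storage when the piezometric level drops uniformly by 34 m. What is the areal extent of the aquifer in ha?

ΔV = 2.15 ML = 2150 m³
A = ΔV / (S × Δh) = 2150 / (5.6 × 10^-5 × 34) = 1.129 × 10^6 m²
A = 1.129 × 10^6 m² = 112.9 ha

A ≈ 113 ha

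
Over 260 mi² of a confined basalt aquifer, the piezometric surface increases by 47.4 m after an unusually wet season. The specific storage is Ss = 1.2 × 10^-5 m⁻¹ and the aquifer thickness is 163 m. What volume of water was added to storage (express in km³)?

S = Ss × b = 1.2 × 10^-5 m⁻¹ × 163 m = 1.956 × 10^-3
A = 260 mi² = 6.734 × 10^8 m²
ΔV = S × A × Δh = 0.001956 × 6.734 × 10^8 m² × 47.4 m = 6.243 × 10^7 m³
ΔV = 6.243 × 10^7 m³ = 0.06243 km³

ΔV ≈ 0.0624 km³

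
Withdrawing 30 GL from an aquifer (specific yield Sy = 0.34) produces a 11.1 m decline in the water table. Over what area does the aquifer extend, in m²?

A ≈ 7.95 × 10^6 m²

ΔV = 30 GL = 3 × 10^7 m³
A = ΔV / (Sy × Δh) = 3 × 10^7 / (0.34 × 11.1) = 7.949 × 10^6 m²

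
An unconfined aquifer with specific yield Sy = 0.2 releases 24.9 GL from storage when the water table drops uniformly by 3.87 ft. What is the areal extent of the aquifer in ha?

A ≈ 10600 ha

Δh = 3.87 ft = 1.18 m
ΔV = 24.9 GL = 2.49 × 10^7 m³
A = ΔV / (Sy × Δh) = 2.49 × 10^7 / (0.2 × 1.18) = 1.055 × 10^8 m²
A = 1.055 × 10^8 m² = 10550 ha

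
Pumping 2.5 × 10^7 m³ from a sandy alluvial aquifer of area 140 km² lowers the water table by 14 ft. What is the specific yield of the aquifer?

Sy ≈ 0.042

A = 140 km² = 1.4 × 10^8 m²
Δh = 14 ft = 4.267 m
Sy = ΔV / (A × Δh) = 2.5 × 10^7 m³ / (1.4 × 10^8 m² × 4.267 m) = 0.04185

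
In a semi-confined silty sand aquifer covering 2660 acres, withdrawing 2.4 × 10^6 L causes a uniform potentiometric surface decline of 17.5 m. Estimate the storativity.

A = 2660 acres = 1.076 × 10^7 m²
ΔV = 2.4 × 10^6 L = 2400 m³
S = ΔV / (A × Δh) = 2400 m³ / (1.076 × 10^7 m² × 17.5 m) = 1.274 × 10^-5

S ≈ 1.3 × 10^-5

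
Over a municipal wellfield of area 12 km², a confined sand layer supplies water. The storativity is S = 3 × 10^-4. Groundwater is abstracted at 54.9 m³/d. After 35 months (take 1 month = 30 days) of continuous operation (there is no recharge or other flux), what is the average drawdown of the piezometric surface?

Δh ≈ 16 m

A = 12 km² = 1.2 × 10^7 m²
t = 35 months = 1050 d
ΔV = Q × t = 54.9 m³/d × 1050 d = 57640 m³
Δh = ΔV / (S × A) = 57640 / (3 × 10^-4 × 1.2 × 10^7) = 16.01 m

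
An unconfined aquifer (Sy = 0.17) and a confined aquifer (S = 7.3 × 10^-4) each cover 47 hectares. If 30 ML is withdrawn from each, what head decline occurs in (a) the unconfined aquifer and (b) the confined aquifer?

A = 47 hectares = 4.7 × 10^5 m²
ΔV = 30 ML = 30000 m³
Unconfined: Δh_u = ΔV/(Sy·A) = 30000/(0.17 × 4.7 × 10^5) = 0.3755 m
Confined: Δh_c = ΔV/(S·A) = 30000/(7.3 × 10^-4 × 4.7 × 10^5) = 87.44 m

Δh_u ≈ 0.375 m; Δh_c ≈ 87.4 m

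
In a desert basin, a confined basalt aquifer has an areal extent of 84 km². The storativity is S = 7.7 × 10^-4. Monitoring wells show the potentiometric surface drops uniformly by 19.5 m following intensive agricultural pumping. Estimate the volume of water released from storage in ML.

A = 84 km² = 8.4 × 10^7 m²
ΔV = S × A × Δh = 7.7 × 10^-4 × 8.4 × 10^7 m² × 19.5 m = 1.261 × 10^6 m³
ΔV = 1.261 × 10^6 m³ = 1261 ML

ΔV ≈ 1260 ML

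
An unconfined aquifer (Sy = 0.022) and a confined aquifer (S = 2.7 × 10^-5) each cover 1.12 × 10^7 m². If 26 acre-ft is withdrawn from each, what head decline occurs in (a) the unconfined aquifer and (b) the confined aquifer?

Δh_u ≈ 0.13 m; Δh_c ≈ 106 m

ΔV = 26 acre-ft = 32070 m³
Unconfined: Δh_u = ΔV/(Sy·A) = 32070/(0.022 × 1.12 × 10^7) = 0.1302 m
Confined: Δh_c = ΔV/(S·A) = 32070/(2.7 × 10^-5 × 1.12 × 10^7) = 106.1 m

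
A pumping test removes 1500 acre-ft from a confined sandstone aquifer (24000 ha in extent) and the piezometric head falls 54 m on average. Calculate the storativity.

A = 24000 ha = 2.4 × 10^8 m²
ΔV = 1500 acre-ft = 1.85 × 10^6 m³
S = ΔV / (A × Δh) = 1.85 × 10^6 m³ / (2.4 × 10^8 m² × 54 m) = 1.428 × 10^-4

S ≈ 1.4 × 10^-4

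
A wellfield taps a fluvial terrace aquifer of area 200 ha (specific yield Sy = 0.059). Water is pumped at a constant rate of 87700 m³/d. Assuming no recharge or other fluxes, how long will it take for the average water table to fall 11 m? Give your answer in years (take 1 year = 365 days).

A = 200 ha = 2 × 10^6 m²
ΔV = Sy × A × Δh = 0.059 × 2 × 10^6 × 11 = 1.298 × 10^6 m³
t = ΔV / Q = 1.298 × 10^6 m³ / 87700 m³/d = 14.8 d
t = 14.8 d ≈ 0.04055 years

t ≈ 0.0405 years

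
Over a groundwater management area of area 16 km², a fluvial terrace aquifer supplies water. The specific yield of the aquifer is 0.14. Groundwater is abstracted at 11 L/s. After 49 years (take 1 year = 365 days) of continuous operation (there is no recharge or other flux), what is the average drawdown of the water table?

Δh ≈ 7.59 m

A = 16 km² = 1.6 × 10^7 m²
Q = 11 L/s = 950.4 m³/d
t = 49 years = 17880 d
ΔV = Q × t = 950.4 m³/d × 17880 d = 1.7 × 10^7 m³
Δh = ΔV / (Sy × A) = 1.7 × 10^7 / (0.14 × 1.6 × 10^7) = 7.588 m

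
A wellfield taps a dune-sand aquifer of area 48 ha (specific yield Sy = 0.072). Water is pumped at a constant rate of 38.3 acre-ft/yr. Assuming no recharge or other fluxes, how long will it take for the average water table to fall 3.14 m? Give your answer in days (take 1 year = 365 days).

t ≈ 838 days

A = 48 ha = 4.8 × 10^5 m²
ΔV = Sy × A × Δh = 0.072 × 4.8 × 10^5 × 3.14 = 1.085 × 10^5 m³
Q = 38.3 acre-ft/yr = 129.4 m³/d
t = ΔV / Q = 1.085 × 10^5 m³ / 129.4 m³/d = 838.4 d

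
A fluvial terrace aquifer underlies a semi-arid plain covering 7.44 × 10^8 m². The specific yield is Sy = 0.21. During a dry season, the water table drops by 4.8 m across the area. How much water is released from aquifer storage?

ΔV ≈ 7.5 × 10^8 m³

ΔV = Sy × A × Δh = 0.21 × 7.44 × 10^8 m² × 4.8 m = 7.5 × 10^8 m³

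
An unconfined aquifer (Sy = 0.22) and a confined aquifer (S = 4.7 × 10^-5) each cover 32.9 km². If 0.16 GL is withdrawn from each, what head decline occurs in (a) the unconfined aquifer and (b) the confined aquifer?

Δh_u ≈ 0.0221 m; Δh_c ≈ 103 m

A = 32.9 km² = 3.29 × 10^7 m²
ΔV = 0.16 GL = 1.6 × 10^5 m³
Unconfined: Δh_u = ΔV/(Sy·A) = 1.6 × 10^5/(0.22 × 3.29 × 10^7) = 0.02211 m
Confined: Δh_c = ΔV/(S·A) = 1.6 × 10^5/(4.7 × 10^-5 × 3.29 × 10^7) = 103.5 m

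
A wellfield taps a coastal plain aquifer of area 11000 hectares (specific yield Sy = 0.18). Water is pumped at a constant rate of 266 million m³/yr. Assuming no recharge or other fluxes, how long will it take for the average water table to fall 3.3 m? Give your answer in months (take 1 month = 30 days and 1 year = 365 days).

A = 11000 hectares = 1.1 × 10^8 m²
ΔV = Sy × A × Δh = 0.18 × 1.1 × 10^8 × 3.3 = 6.534 × 10^7 m³
Q = 266 million m³/yr = 7.288 × 10^5 m³/d
t = ΔV / Q = 6.534 × 10^7 m³ / 7.288 × 10^5 m³/d = 89.66 d
t = 89.66 d ≈ 2.989 months

t ≈ 2.99 months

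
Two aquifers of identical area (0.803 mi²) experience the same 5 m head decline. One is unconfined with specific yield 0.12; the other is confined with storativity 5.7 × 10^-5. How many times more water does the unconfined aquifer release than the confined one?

ΔV_u / ΔV_c ≈ 2110

A = 0.803 mi² = 2.08 × 10^6 m²
Unconfined: ΔV_u = Sy × A × Δh = 0.12 × 2.08 × 10^6 × 5 = 1.248 × 10^6 m³
Confined: ΔV_c = S × A × Δh = 5.7 × 10^-5 × 2.08 × 10^6 × 5 = 592.7 m³
Ratio = ΔV_u / ΔV_c = Sy / S = 0.12 / 5.7 × 10^-5 = 2105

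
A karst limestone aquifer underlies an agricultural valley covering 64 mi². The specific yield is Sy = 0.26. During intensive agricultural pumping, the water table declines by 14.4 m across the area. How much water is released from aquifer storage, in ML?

ΔV ≈ 6.21 × 10^5 ML

A = 64 mi² = 1.658 × 10^8 m²
ΔV = Sy × A × Δh = 0.26 × 1.658 × 10^8 m² × 14.4 m = 6.206 × 10^8 m³
ΔV = 6.206 × 10^8 m³ = 6.206 × 10^5 ML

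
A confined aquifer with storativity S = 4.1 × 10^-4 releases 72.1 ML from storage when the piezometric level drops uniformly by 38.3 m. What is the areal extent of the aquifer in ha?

ΔV = 72.1 ML = 72100 m³
A = ΔV / (S × Δh) = 72100 / (4.1 × 10^-4 × 38.3) = 4.591 × 10^6 m²
A = 4.591 × 10^6 m² = 459.1 ha

A ≈ 459 ha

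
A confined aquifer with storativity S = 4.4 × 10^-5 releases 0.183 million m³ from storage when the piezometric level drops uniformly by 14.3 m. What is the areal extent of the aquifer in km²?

ΔV = 0.183 million m³ = 1.83 × 10^5 m³
A = ΔV / (S × Δh) = 1.83 × 10^5 / (4.4 × 10^-5 × 14.3) = 2.908 × 10^8 m²
A = 2.908 × 10^8 m² = 290.8 km²

A ≈ 291 km²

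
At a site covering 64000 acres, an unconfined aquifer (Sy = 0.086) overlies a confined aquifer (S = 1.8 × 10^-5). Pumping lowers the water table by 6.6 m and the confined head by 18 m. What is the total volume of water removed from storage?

ΔV ≈ 1.47 × 10^8 m³

A = 64000 acres = 2.59 × 10^8 m²
Unconfined: ΔV_u = Sy × A × Δh_u = 0.086 × 2.59 × 10^8 × 6.6 = 1.47 × 10^8 m³
Confined: ΔV_c = S × A × Δh_c = 1.8 × 10^-5 × 2.59 × 10^8 × 18 = 83920 m³
Total ΔV = 1.47 × 10^8 + 83920 = 1.471 × 10^8 m³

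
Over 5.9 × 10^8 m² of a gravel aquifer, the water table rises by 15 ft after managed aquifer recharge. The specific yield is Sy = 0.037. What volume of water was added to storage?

ΔV ≈ 9.98 × 10^7 m³

Δh = 15 ft = 4.572 m
ΔV = Sy × A × Δh = 0.037 × 5.9 × 10^8 m² × 4.572 m = 9.981 × 10^7 m³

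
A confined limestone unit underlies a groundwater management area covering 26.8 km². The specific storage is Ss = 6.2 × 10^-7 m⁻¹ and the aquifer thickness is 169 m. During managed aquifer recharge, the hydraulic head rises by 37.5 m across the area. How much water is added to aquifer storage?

S = Ss × b = 6.2 × 10^-7 m⁻¹ × 169 m = 1.048 × 10^-4
A = 26.8 km² = 2.68 × 10^7 m²
ΔV = S × A × Δh = 1.048 × 10^-4 × 2.68 × 10^7 m² × 37.5 m = 1.053 × 10^5 m³

ΔV ≈ 1.05 × 10^5 m³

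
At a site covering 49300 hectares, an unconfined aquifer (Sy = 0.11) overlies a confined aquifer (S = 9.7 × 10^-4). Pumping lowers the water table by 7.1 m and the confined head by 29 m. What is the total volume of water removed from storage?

ΔV ≈ 3.99 × 10^8 m³

A = 49300 hectares = 4.93 × 10^8 m²
Unconfined: ΔV_u = Sy × A × Δh_u = 0.11 × 4.93 × 10^8 × 7.1 = 3.85 × 10^8 m³
Confined: ΔV_c = S × A × Δh_c = 9.7 × 10^-4 × 4.93 × 10^8 × 29 = 1.387 × 10^7 m³
Total ΔV = 3.85 × 10^8 + 1.387 × 10^7 = 3.989 × 10^8 m³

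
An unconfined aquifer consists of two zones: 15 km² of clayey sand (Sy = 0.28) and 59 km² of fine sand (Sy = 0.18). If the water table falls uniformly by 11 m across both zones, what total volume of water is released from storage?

A₁ = 15 km² = 1.5 × 10^7 m²; A₂ = 59 km² = 5.9 × 10^7 m²
ΔV₁ = 0.28 × 1.5 × 10^7 × 11 = 4.62 × 10^7 m³
ΔV₂ = 0.18 × 5.9 × 10^7 × 11 = 1.168 × 10^8 m³
ΔV = ΔV₁ + ΔV₂ = 1.63 × 10^8 m³

ΔV ≈ 1.63 × 10^8 m³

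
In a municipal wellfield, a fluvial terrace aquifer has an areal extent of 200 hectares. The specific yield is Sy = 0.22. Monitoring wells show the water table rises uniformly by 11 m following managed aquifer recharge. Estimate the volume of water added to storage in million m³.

ΔV ≈ 4.84 million m³

A = 200 hectares = 2 × 10^6 m²
ΔV = Sy × A × Δh = 0.22 × 2 × 10^6 m² × 11 m = 4.84 × 10^6 m³
ΔV = 4.84 × 10^6 m³ = 4.84 million m³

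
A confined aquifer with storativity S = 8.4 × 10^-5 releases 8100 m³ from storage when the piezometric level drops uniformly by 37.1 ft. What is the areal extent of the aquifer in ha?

A ≈ 853 ha

Δh = 37.1 ft = 11.31 m
A = ΔV / (S × Δh) = 8100 / (8.4 × 10^-5 × 11.31) = 8.527 × 10^6 m²
A = 8.527 × 10^6 m² = 852.7 ha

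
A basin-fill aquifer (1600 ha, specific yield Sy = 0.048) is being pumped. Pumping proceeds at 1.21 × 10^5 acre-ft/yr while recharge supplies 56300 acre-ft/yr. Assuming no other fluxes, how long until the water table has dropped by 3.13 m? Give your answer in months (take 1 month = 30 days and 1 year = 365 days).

A = 1600 ha = 1.6 × 10^7 m²
ΔV = Sy × A × Δh = 0.048 × 1.6 × 10^7 × 3.13 = 2.404 × 10^6 m³
Net withdrawal = 1.21 × 10^5 − 56300 = 64700 acre-ft/yr = 2.186 × 10^5 m³/d
t = ΔV / Q = 2.404 × 10^6 m³ / 2.186 × 10^5 m³/d = 10.99 d
t = 10.99 d ≈ 0.3665 months

t ≈ 0.366 months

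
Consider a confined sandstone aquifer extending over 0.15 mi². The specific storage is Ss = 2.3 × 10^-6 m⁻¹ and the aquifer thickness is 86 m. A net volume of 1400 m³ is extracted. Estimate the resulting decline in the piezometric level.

S = Ss × b = 2.3 × 10^-6 m⁻¹ × 86 m = 1.978 × 10^-4
A = 0.15 mi² = 3.885 × 10^5 m²
Δh = ΔV / (S × A) = 1400 m³ / (1.978 × 10^-4 × 3.885 × 10^5 m²) = 18.22 m

Δh ≈ 18.2 m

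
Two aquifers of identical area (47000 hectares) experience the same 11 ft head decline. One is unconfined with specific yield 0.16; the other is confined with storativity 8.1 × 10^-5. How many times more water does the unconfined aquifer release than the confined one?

A = 47000 hectares = 4.7 × 10^8 m²
Δh = 11 ft = 3.353 m
Unconfined: ΔV_u = Sy × A × Δh = 0.16 × 4.7 × 10^8 × 3.353 = 2.521 × 10^8 m³
Confined: ΔV_c = S × A × Δh = 8.1 × 10^-5 × 4.7 × 10^8 × 3.353 = 1.276 × 10^5 m³
Ratio = ΔV_u / ΔV_c = Sy / S = 0.16 / 8.1 × 10^-5 = 1975

ΔV_u / ΔV_c ≈ 1980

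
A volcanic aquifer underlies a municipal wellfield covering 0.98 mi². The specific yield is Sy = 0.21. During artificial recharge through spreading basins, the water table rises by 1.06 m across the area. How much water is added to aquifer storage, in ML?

A = 0.98 mi² = 2.538 × 10^6 m²
ΔV = Sy × A × Δh = 0.21 × 2.538 × 10^6 m² × 1.06 m = 5.65 × 10^5 m³
ΔV = 5.65 × 10^5 m³ = 565 ML

ΔV ≈ 565 ML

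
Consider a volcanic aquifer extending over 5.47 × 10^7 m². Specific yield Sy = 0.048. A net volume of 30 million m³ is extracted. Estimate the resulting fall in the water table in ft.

ΔV = 30 million m³ = 3 × 10^7 m³
Δh = ΔV / (Sy × A) = 3 × 10^7 m³ / (0.048 × 5.47 × 10^7 m²) = 11.43 m
Δh = 11.43 m = 37.49 ft

Δh ≈ 37.5 ft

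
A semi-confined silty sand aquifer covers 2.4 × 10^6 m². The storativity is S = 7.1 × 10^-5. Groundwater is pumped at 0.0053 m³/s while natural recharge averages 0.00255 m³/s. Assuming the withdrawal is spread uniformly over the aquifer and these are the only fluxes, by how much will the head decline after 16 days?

Net abstraction = 0.0053 − 0.00255 = 0.00275 m³/s
Q_net = 0.00275 m³/s = 237.6 m³/d
ΔV = Q × t = 237.6 m³/d × 16 d = 3802 m³
Δh = ΔV / (S × A) = 3802 / (7.1 × 10^-5 × 2.4 × 10^6) = 22.31 m

Δh ≈ 22.3 m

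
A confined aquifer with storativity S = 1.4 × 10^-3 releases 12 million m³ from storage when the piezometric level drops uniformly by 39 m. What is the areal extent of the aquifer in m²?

A ≈ 2.2 × 10^8 m²

ΔV = 12 million m³ = 1.2 × 10^7 m³
A = ΔV / (S × Δh) = 1.2 × 10^7 / (0.0014 × 39) = 2.198 × 10^8 m²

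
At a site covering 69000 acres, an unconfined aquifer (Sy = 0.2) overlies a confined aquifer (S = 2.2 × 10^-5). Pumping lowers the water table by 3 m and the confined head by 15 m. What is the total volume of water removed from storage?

A = 69000 acres = 2.792 × 10^8 m²
Unconfined: ΔV_u = Sy × A × Δh_u = 0.2 × 2.792 × 10^8 × 3 = 1.675 × 10^8 m³
Confined: ΔV_c = S × A × Δh_c = 2.2 × 10^-5 × 2.792 × 10^8 × 15 = 92150 m³
Total ΔV = 1.675 × 10^8 + 92150 = 1.676 × 10^8 m³

ΔV ≈ 1.68 × 10^8 m³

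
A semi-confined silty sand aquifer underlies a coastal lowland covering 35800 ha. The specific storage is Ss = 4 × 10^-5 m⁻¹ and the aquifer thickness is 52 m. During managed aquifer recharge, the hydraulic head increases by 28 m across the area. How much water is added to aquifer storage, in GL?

ΔV ≈ 20.8 GL

S = Ss × b = 4 × 10^-5 m⁻¹ × 52 m = 2.08 × 10^-3
A = 35800 ha = 3.58 × 10^8 m²
ΔV = S × A × Δh = 0.00208 × 3.58 × 10^8 m² × 28 m = 2.085 × 10^7 m³
ΔV = 2.085 × 10^7 m³ = 20.85 GL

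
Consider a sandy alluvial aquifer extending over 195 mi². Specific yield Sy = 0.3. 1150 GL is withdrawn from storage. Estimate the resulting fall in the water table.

Δh ≈ 7.59 m

A = 195 mi² = 5.05 × 10^8 m²
ΔV = 1150 GL = 1.15 × 10^9 m³
Δh = ΔV / (Sy × A) = 1.15 × 10^9 m³ / (0.3 × 5.05 × 10^8 m²) = 7.59 m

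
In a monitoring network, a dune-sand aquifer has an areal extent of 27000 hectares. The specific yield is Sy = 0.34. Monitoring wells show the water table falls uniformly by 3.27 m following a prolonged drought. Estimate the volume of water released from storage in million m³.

A = 27000 hectares = 2.7 × 10^8 m²
ΔV = Sy × A × Δh = 0.34 × 2.7 × 10^8 m² × 3.27 m = 3.002 × 10^8 m³
ΔV = 3.002 × 10^8 m³ = 300.2 million m³

ΔV ≈ 300 million m³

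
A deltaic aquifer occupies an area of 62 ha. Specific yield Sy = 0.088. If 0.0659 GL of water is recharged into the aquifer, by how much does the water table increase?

Δh ≈ 1.21 m

A = 62 ha = 6.2 × 10^5 m²
ΔV = 0.0659 GL = 65900 m³
Δh = ΔV / (Sy × A) = 65900 m³ / (0.088 × 6.2 × 10^5 m²) = 1.208 m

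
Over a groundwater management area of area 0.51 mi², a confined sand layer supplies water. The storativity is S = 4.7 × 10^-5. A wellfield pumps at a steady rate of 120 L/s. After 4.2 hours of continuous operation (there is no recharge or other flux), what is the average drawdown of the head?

A = 0.51 mi² = 1.321 × 10^6 m²
Q = 120 L/s = 10370 m³/d
t = 4.2 hours = 0.175 d
ΔV = Q × t = 10370 m³/d × 0.175 d = 1814 m³
Δh = ΔV / (S × A) = 1814 / (4.7 × 10^-5 × 1.321 × 10^6) = 29.23 m

Δh ≈ 29.2 m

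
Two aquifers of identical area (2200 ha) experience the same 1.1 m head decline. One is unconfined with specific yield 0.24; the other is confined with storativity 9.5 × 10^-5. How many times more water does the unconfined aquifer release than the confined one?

A = 2200 ha = 2.2 × 10^7 m²
Unconfined: ΔV_u = Sy × A × Δh = 0.24 × 2.2 × 10^7 × 1.1 = 5.808 × 10^6 m³
Confined: ΔV_c = S × A × Δh = 9.5 × 10^-5 × 2.2 × 10^7 × 1.1 = 2299 m³
Ratio = ΔV_u / ΔV_c = Sy / S = 0.24 / 9.5 × 10^-5 = 2526

ΔV_u / ΔV_c ≈ 2530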